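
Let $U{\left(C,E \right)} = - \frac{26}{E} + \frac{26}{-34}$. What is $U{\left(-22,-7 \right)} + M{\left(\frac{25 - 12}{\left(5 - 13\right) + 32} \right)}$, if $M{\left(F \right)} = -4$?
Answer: $- \frac{125}{119} \approx -1.0504$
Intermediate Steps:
$U{\left(C,E \right)} = - \frac{13}{17} - \frac{26}{E}$ ($U{\left(C,E \right)} = - \frac{26}{E} + 26 \left(- \frac{1}{34}\right) = - \frac{26}{E} - \frac{13}{17} = - \frac{13}{17} - \frac{26}{E}$)
$U{\left(-22,-7 \right)} + M{\left(\frac{25 - 12}{\left(5 - 13\right) + 32} \right)} = \left(- \frac{13}{17} - \frac{26}{-7}\right) - 4 = \left(- \frac{13}{17} - - \frac{26}{7}\right) - 4 = \left(- \frac{13}{17} + \frac{26}{7}\right) - 4 = \frac{351}{119} - 4 = - \frac{125}{119}$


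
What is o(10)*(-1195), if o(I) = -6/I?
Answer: 717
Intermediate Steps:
o(10)*(-1195) = -6/10*(-1195) = -6*⅒*(-1195) = -⅗*(-1195) = 717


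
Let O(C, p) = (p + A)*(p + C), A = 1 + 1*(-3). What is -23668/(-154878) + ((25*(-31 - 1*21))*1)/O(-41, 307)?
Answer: 85942172/628262607 ≈ 0.13679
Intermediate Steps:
A = -2 (A = 1 - 3 = -2)
O(C, p) = (-2 + p)*(C + p) (O(C, p) = (p - 2)*(p + C) = (-2 + p)*(C + p))
-23668/(-154878) + ((25*(-31 - 1*21))*1)/O(-41, 307) = -23668/(-154878) + ((25*(-31 - 1*21))*1)/(307² - 2*(-41) - 2*307 - 41*307) = -23668*(-1/154878) + ((25*(-31 - 21))*1)/(94249 + 82 - 614 - 12587) = 11834/77439 + ((25*(-52))*1)/81130 = 11834/77439 - 1300*1*(1/81130) = 11834/77439 - 1300*1/81130 = 11834/77439 - 130/8113 = 85942172/628262607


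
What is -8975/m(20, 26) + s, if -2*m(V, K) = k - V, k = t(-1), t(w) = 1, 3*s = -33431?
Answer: -689039/57 ≈ -12088.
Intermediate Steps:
s = -33431/3 (s = (⅓)*(-33431) = -33431/3 ≈ -11144.)
k = 1
m(V, K) = -½ + V/2 (m(V, K) = -(1 - V)/2 = -½ + V/2)
-8975/m(20, 26) + s = -8975/(-½ + (½)*20) - 33431/3 = -8975/(-½ + 10) - 33431/3 = -8975/19/2 - 33431/3 = -8975*2/19 - 33431/3 = -17950/19 - 33431/3 = -689039/57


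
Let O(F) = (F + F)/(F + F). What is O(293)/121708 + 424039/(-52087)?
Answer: -7372698075/905629228 ≈ -8.1410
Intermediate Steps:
O(F) = 1 (O(F) = (2*F)/((2*F)) = (2*F)*(1/(2*F)) = 1)
O(293)/121708 + 424039/(-52087) = 1/121708 + 424039/(-52087) = 1*(1/121708) + 424039*(-1/52087) = 1/121708 - 60577/7441 = -7372698075/905629228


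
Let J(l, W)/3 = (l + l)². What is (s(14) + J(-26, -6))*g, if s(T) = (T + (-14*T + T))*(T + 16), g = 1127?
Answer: 3462144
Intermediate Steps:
J(l, W) = 12*l² (J(l, W) = 3*(l + l)² = 3*(2*l)² = 3*(4*l²) = 12*l²)
s(T) = -12*T*(16 + T) (s(T) = (T - 13*T)*(16 + T) = (-12*T)*(16 + T) = -12*T*(16 + T))
(s(14) + J(-26, -6))*g = (-12*14*(16 + 14) + 12*(-26)²)*1127 = (-12*14*30 + 12*676)*1127 = (-5040 + 8112)*1127 = 3072*1127 = 3462144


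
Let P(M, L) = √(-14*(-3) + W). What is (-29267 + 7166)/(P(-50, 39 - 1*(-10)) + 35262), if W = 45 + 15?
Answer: -129887577/207234757 + 7367*√102/414469514 ≈ -0.62659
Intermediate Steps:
W = 60
P(M, L) = √102 (P(M, L) = √(-14*(-3) + 60) = √(42 + 60) = √102)
(-29267 + 7166)/(P(-50, 39 - 1*(-10)) + 35262) = (-29267 + 7166)/(√102 + 35262) = -22101/(35262 + √102)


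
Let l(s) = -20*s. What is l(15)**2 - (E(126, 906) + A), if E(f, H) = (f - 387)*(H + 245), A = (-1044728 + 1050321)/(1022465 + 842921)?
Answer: 728267208053/1865386 ≈ 3.9041e+5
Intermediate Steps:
A = 5593/1865386 ≈ 0.0029983
E(f, H) = (-387 + f)*(245 + H)
l(15)**2 - (E(126, 906) + A) = (-20*15)**2 - ((-94815 - 387*906 + 245*126 + 906*126) + 5593/1865386) = (-300)**2 - ((-94815 - 350622 + 30870 + 114156) + 5593/1865386) = 90000 - (-300411 + 5593/1865386) = 90000 - 1*(-560382468053/1865386) = 90000 + 560382468053/1865386 = 728267208053/1865386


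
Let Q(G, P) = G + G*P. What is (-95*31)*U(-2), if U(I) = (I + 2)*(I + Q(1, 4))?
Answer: 0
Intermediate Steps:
U(I) = (2 + I)*(5 + I) (U(I) = (I + 2)*(I + 1*(1 + 4)) = (2 + I)*(I + 1*5) = (2 + I)*(I + 5) = (2 + I)*(5 + I))
(-95*31)*U(-2) = (-95*31)*(10 + (-2)**2 + 7*(-2)) = -2945*(10 + 4 - 14) = -2945*0 = 0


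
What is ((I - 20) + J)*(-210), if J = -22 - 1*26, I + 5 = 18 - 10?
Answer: 13650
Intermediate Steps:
I = 3 (I = -5 + (18 - 10) = -5 + 8 = 3)
J = -48 (J = -22 - 26 = -48)
((I - 20) + J)*(-210) = ((3 - 20) - 48)*(-210) = (-17 - 48)*(-210) = -65*(-210) = 13650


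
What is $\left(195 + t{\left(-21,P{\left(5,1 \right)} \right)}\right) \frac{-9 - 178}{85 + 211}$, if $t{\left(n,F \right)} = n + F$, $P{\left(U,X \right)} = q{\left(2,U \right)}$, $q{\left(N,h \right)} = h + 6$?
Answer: $- \frac{935}{8} \approx -116.88$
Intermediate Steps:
$q{\left(N,h \right)} = 6 + h$
$P{\left(U,X \right)} = 6 + U$
$t{\left(n,F \right)} = F + n$
$\left(195 + t{\left(-21,P{\left(5,1 \right)} \right)}\right) \frac{-9 - 178}{85 + 211} = \left(195 + \left(\left(6 + 5\right) - 21\right)\right) \frac{-9 - 178}{85 + 211} = \left(195 + \left(11 - 21\right)\right) \left(- \frac{187}{296}\right) = \left(195 - 10\right) \left(\left(-187\right) \frac{1}{296}\right) = 185 \left(- \frac{187}{296}\right) = - \frac{935}{8}$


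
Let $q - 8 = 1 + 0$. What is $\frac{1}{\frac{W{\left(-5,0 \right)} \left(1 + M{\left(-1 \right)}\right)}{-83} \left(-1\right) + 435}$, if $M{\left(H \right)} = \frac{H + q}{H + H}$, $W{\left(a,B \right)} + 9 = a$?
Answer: $\frac{83}{36147} \approx 0.0022962$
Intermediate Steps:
$W{\left(a,B \right)} = -9 + a$
$q = 9$ ($q = 8 + \left(1 + 0\right) = 8 + 1 = 9$)
$M{\left(H \right)} = \frac{9 + H}{2 H}$ ($M{\left(H \right)} = \frac{H + 9}{H + H} = \frac{9 + H}{2 H}$)
$\frac{1}{\frac{W{\left(-5,0 \right)} \left(1 + M{\left(-1 \right)}\right)}{-83} \left(-1\right) + 435} = \frac{1}{\frac{\left(-9 - 5\right) \left(1 + \frac{9 - 1}{2 \left(-1\right)}\right)}{-83} \left(-1\right) + 435} = \frac{1}{- 14 \left(1 + \frac{1}{2} \left(-1\right) 8\right) \left(- \frac{1}{83}\right) \left(-1\right) + 435} = \frac{1}{- 14 \left(1 - 4\right) \left(- \frac{1}{83}\right) \left(-1\right) + 435} = \frac{1}{\left(-14\right) \left(-3\right) \left(- \frac{1}{83}\right) \left(-1\right) + 435} = \frac{1}{42 \left(- \frac{1}{83}\right) \left(-1\right) + 435} = \frac{1}{\left(- \frac{42}{83}\right) \left(-1\right) + 435} = \frac{1}{\frac{42}{83} + 435} = \frac{1}{\frac{36147}{83}} = \frac{83}{36147}$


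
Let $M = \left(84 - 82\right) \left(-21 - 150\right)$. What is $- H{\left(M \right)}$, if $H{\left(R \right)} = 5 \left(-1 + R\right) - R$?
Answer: $1373$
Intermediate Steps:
$M = -342$ ($M = 2 \left(-171\right) = -342$)
$H{\left(R \right)} = -5 + 4 R$ ($H{\left(R \right)} = \left(-5 + 5 R\right) - R = -5 + 4 R$)
$- H{\left(M \right)} = - (-5 + 4 \left(-342\right)) = - (-5 - 1368) = \left(-1\right) \left(-1373\right) = 1373$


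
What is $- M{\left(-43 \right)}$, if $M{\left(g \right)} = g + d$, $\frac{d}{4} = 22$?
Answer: $-45$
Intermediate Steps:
$d = 88$ ($d = 4 \cdot 22 = 88$)
$M{\left(g \right)} = 88 + g$ ($M{\left(g \right)} = g + 88 = 88 + g$)
$- M{\left(-43 \right)} = - (88 - 43) = \left(-1\right) 45 = -45$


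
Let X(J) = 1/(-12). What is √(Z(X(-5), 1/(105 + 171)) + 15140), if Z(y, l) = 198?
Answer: √15338 ≈ 123.85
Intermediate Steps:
X(J) = -1/12
√(Z(X(-5), 1/(105 + 171)) + 15140) = √(198 + 15140) = √15338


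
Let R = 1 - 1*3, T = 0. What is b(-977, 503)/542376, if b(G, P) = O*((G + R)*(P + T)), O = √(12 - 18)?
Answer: -492437*I*√6/542376 ≈ -2.224*I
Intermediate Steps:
R = -2 (R = 1 - 3 = -2)
O = I*√6 (O = √(-6) = I*√6 ≈ 2.4495*I)
b(G, P) = I*P*√6*(-2 + G) (b(G, P) = (I*√6)*((G - 2)*(P + 0)) = (I*√6)*((-2 + G)*P) = (I*√6)*(P*(-2 + G)) = I*P*√6*(-2 + G))
b(-977, 503)/542376 = (I*503*√6*(-2 - 977))/542376 = (I*503*√6*(-979))*(1/542376) = -492437*I*√6*(1/542376) = -492437*I*√6/542376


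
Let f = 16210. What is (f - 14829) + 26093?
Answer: 27474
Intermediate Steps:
(f - 14829) + 26093 = (16210 - 14829) + 26093 = 1381 + 26093 = 27474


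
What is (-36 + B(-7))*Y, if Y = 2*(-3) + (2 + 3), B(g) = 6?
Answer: 30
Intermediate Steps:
Y = -1 (Y = -6 + 5 = -1)
(-36 + B(-7))*Y = (-36 + 6)*(-1) = -30*(-1) = 30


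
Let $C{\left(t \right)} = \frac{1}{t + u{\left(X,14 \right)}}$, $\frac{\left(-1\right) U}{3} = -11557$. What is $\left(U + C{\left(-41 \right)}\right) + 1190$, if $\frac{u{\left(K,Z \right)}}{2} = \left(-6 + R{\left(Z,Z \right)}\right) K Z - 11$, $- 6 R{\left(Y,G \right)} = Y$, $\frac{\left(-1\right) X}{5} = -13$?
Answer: $\frac{1638453226}{45689} \approx 35861.0$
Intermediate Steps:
$X = 65$ ($X = \left(-5\right) \left(-13\right) = 65$)
$R{\left(Y,G \right)} = - \frac{Y}{6}$
$u{\left(K,Z \right)} = -22 + 2 K Z \left(-6 - \frac{Z}{6}\right)$ ($u{\left(K,Z \right)} = 2 \left(\left(-6 - \frac{Z}{6}\right) K Z - 11\right) = 2 \left(K \left(-6 - \frac{Z}{6}\right) Z - 11\right) = 2 \left(K Z \left(-6 - \frac{Z}{6}\right) - 11\right) = 2 \left(-11 + K Z \left(-6 - \frac{Z}{6}\right)\right) = -22 + 2 K Z \left(-6 - \frac{Z}{6}\right)$)
$U = 34671$ ($U = \left(-3\right) \left(-11557\right) = 34671$)
$C{\left(t \right)} = \frac{1}{- \frac{45566}{3} + t}$ ($C{\left(t \right)} = \frac{1}{t - \left(22 + 10920 + \frac{12740}{3}\right)} = \frac{1}{t - \left(10942 + \frac{12740}{3}\right)} = \frac{1}{t - \frac{45566}{3}} = \frac{1}{- \frac{45566}{3} + t}$)
$\left(U + C{\left(-41 \right)}\right) + 1190 = \left(34671 + \frac{3}{-45566 + 3 \left(-41\right)}\right) + 1190 = \left(34671 + \frac{3}{-45566 - 123}\right) + 1190 = \left(34671 + \frac{3}{-45689}\right) + 1190 = \left(34671 + 3 \left(- \frac{1}{45689}\right)\right) + 1190 = \left(34671 - \frac{3}{45689}\right) + 1190 = \frac{1584083316}{45689} + 1190 = \frac{1638453226}{45689}$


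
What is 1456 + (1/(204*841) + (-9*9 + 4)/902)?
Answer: 10241084111/7034124 ≈ 1455.9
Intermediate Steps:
1456 + (1/(204*841) + (-9*9 + 4)/902) = 1456 + ((1/204)*(1/841) + (-81 + 4)*(1/902)) = 1456 + (1/171564 - 77*1/902) = 1456 + (1/171564 - 7/82) = 1456 - 600433/7034124 = 10241084111/7034124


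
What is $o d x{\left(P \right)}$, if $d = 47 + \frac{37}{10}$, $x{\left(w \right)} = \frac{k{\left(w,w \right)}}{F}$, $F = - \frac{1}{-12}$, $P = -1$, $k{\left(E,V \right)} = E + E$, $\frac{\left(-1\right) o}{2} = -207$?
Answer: $- \frac{2518776}{5} \approx -5.0376 \cdot 10^{5}$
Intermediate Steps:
$o = 414$ ($o = \left(-2\right) \left(-207\right) = 414$)
$k{\left(E,V \right)} = 2 E$
$F = \frac{1}{12}$ ($F = \left(-1\right) \left(- \frac{1}{12}\right) = \frac{1}{12} \approx 0.083333$)
$x{\left(w \right)} = 24 w$ ($x{\left(w \right)} = 2 w \frac{1}{\frac{1}{12}} = 2 w 12 = 24 w$)
$d = \frac{507}{10}$ ($d = 47 + 37 \cdot \frac{1}{10} = 47 + \frac{37}{10} = \frac{507}{10} \approx 50.7$)
$o d x{\left(P \right)} = 414 \cdot \frac{507}{10} \cdot 24 \left(-1\right) = \frac{104949}{5} \left(-24\right) = - \frac{2518776}{5}$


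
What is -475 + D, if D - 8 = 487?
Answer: 20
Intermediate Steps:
D = 495 (D = 8 + 487 = 495)
-475 + D = -475 + 495 = 20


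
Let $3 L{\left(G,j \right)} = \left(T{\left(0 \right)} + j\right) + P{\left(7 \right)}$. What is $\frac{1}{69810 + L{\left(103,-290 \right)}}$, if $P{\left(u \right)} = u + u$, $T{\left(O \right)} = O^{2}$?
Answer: $\frac{1}{69718} \approx 1.4344 \cdot 10^{-5}$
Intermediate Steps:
$P{\left(u \right)} = 2 u$
$L{\left(G,j \right)} = \frac{14}{3} + \frac{j}{3}$ ($L{\left(G,j \right)} = \frac{\left(0^{2} + j\right) + 2 \cdot 7}{3} = \frac{\left(0 + j\right) + 14}{3} = \frac{j + 14}{3} = \frac{14 + j}{3} = \frac{14}{3} + \frac{j}{3}$)
$\frac{1}{69810 + L{\left(103,-290 \right)}} = \frac{1}{69810 + \left(\frac{14}{3} + \frac{1}{3} \left(-290\right)\right)} = \frac{1}{69810 + \left(\frac{14}{3} - \frac{290}{3}\right)} = \frac{1}{69810 - 92} = \frac{1}{69718}$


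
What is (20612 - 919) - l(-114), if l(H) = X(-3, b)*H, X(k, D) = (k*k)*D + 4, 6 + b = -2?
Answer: 11941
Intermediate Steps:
b = -8 (b = -6 - 2 = -8)
X(k, D) = 4 + D*k² (X(k, D) = k²*D + 4 = D*k² + 4 = 4 + D*k²)
l(H) = -68*H (l(H) = (4 - 8*(-3)²)*H = (4 - 8*9)*H = (4 - 72)*H = -68*H)
(20612 - 919) - l(-114) = (20612 - 919) - (-68)*(-114) = 19693 - 1*7752 = 19693 - 7752 = 11941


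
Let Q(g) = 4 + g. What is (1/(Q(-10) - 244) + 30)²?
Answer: 56235001/62500 ≈ 899.76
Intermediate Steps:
(1/(Q(-10) - 244) + 30)² = (1/((4 - 10) - 244) + 30)² = (1/(-6 - 244) + 30)² = (1/(-250) + 30)² = (-1/250 + 30)² = (7499/250)² = 56235001/62500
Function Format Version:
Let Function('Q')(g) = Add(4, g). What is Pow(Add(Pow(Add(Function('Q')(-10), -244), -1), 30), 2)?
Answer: Rational(56235001, 62500) ≈ 899.76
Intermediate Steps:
Pow(Add(Pow(Add(Function('Q')(-10), -244), -1), 30), 2) = Pow(Add(Pow(Add(Add(4, -10), -244), -1), 30), 2) = Pow(Add(Pow(Add(-6, -244), -1), 30), 2) = Pow(Add(Pow(-250, -1), 30), 2) = Pow(Add(Rational(-1, 250), 30), 2) = Pow(Rational(7499, 250), 2) = Rational(56235001, 62500)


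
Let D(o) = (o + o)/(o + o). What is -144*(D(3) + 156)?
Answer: -22608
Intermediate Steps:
D(o) = 1 (D(o) = (2*o)/((2*o)) = (2*o)*(1/(2*o)) = 1)
-144*(D(3) + 156) = -144*(1 + 156) = -144*157 = -22608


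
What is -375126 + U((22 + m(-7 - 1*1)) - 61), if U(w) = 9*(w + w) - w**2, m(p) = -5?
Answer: -377854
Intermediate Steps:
U(w) = -w**2 + 18*w (U(w) = 9*(2*w) - w**2 = 18*w - w**2 = -w**2 + 18*w)
-375126 + U((22 + m(-7 - 1*1)) - 61) = -375126 + ((22 - 5) - 61)*(18 - ((22 - 5) - 61)) = -375126 + (17 - 61)*(18 - (17 - 61)) = -375126 - 44*(18 - 1*(-44)) = -375126 - 44*(18 + 44) = -375126 - 44*62 = -375126 - 2728 = -377854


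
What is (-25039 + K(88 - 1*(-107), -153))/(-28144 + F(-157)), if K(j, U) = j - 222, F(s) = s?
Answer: 25066/28301 ≈ 0.88569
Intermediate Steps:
K(j, U) = -222 + j
(-25039 + K(88 - 1*(-107), -153))/(-28144 + F(-157)) = (-25039 + (-222 + (88 - 1*(-107))))/(-28144 - 157) = (-25039 + (-222 + (88 + 107)))/(-28301) = (-25039 + (-222 + 195))*(-1/28301) = (-25039 - 27)*(-1/28301) = -25066*(-1/28301) = 25066/28301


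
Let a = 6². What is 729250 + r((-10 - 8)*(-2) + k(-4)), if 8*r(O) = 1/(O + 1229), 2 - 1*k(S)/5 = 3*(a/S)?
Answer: 8225940001/11280 ≈ 7.2925e+5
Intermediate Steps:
a = 36
k(S) = 10 - 540/S (k(S) = 10 - 15*36/S = 10 - 540/S)
r(O) = 1/(8*(1229 + O)) (r(O) = 1/(8*(O + 1229)) = 1/(8*(1229 + O)))
729250 + r((-10 - 8)*(-2) + k(-4)) = 729250 + 1/(8*(1229 + ((-10 - 8)*(-2) + (10 - 540/(-4))))) = 729250 + 1/(8*(1229 + (-18*(-2) + (10 - 540*(-¼))))) = 729250 + 1/(8*(1229 + (36 + (10 + 135)))) = 729250 + 1/(8*(1229 + (36 + 145))) = 729250 + 1/(8*(1229 + 181)) = 729250 + (⅛)/1410 = 729250 + (⅛)*(1/1410) = 729250 + 1/11280 = 8225940001/11280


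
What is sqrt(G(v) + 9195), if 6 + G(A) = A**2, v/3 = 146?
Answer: 3*sqrt(22337) ≈ 448.37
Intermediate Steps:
v = 438 (v = 3*146 = 438)
G(A) = -6 + A**2
sqrt(G(v) + 9195) = sqrt((-6 + 438**2) + 9195) = sqrt((-6 + 191844) + 9195) = sqrt(191838 + 9195) = sqrt(201033) = 3*sqrt(22337)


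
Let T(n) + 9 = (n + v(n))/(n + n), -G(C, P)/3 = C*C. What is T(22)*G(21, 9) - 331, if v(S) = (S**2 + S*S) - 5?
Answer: -793811/44 ≈ -18041.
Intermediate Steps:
G(C, P) = -3*C**2 (G(C, P) = -3*C*C = -3*C**2)
v(S) = -5 + 2*S**2 (v(S) = (S**2 + S**2) - 5 = 2*S**2 - 5 = -5 + 2*S**2)
T(n) = -9 + (-5 + n + 2*n**2)/(2*n) (T(n) = -9 + (n + (-5 + 2*n**2))/(n + n) = -9 + (-5 + n + 2*n**2)/((2*n)) = -9 + (-5 + n + 2*n**2)*(1/(2*n)) = -9 + (-5 + n + 2*n**2)/(2*n))
T(22)*G(21, 9) - 331 = (-17/2 + 22 - 5/2/22)*(-3*21**2) - 331 = (-17/2 + 22 - 5/2*1/22)*(-3*441) - 331 = (-17/2 + 22 - 5/44)*(-1323) - 331 = (589/44)*(-1323) - 331 = -779247/44 - 331 = -793811/44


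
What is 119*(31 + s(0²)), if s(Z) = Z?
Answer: 3689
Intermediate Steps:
119*(31 + s(0²)) = 119*(31 + 0²) = 119*(31 + 0) = 119*31 = 3689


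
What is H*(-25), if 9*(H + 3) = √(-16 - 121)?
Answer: 75 - 25*I*√137/9 ≈ 75.0 - 32.513*I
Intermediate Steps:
H = -3 + I*√137/9 (H = -3 + √(-16 - 121)/9 = -3 + √(-137)/9 = -3 + (I*√137)/9 = -3 + I*√137/9 ≈ -3.0 + 1.3005*I)
H*(-25) = (-3 + I*√137/9)*(-25) = 75 - 25*I*√137/9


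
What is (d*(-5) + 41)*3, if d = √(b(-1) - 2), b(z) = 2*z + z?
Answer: 123 - 15*I*√5 ≈ 123.0 - 33.541*I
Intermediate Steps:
b(z) = 3*z
d = I*√5 (d = √(3*(-1) - 2) = √(-3 - 2) = √(-5) = I*√5 ≈ 2.2361*I)
(d*(-5) + 41)*3 = ((I*√5)*(-5) + 41)*3 = (-5*I*√5 + 41)*3 = (41 - 5*I*√5)*3 = 123 - 15*I*√5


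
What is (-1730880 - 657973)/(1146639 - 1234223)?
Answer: 2388853/87584 ≈ 27.275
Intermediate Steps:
(-1730880 - 657973)/(1146639 - 1234223) = -2388853/(-87584) = -2388853*(-1/87584) = 2388853/87584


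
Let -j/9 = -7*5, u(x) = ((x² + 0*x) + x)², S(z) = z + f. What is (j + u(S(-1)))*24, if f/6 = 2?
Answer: 425736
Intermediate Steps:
f = 12 (f = 6*2 = 12)
S(z) = 12 + z (S(z) = z + 12 = 12 + z)
u(x) = (x + x²)² (u(x) = ((x² + 0) + x)² = (x² + x)² = (x + x²)²)
j = 315 (j = -(-63)*5 = -9*(-35) = 315)
(j + u(S(-1)))*24 = (315 + (12 - 1)²*(1 + (12 - 1))²)*24 = (315 + 11²*(1 + 11)²)*24 = (315 + 121*12²)*24 = (315 + 121*144)*24 = (315 + 17424)*24 = 17739*24 = 425736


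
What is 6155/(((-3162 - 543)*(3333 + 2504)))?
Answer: -1231/4325217 ≈ -0.00028461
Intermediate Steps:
6155/(((-3162 - 543)*(3333 + 2504))) = 6155/((-3705*5837)) = 6155/(-21626085) = 6155*(-1/21626085) = -1231/4325217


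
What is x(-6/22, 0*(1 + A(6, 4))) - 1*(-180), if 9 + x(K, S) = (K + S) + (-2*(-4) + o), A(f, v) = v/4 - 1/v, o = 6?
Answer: 2032/11 ≈ 184.73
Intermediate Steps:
A(f, v) = -1/v + v/4 (A(f, v) = v*(¼) - 1/v = v/4 - 1/v = -1/v + v/4)
x(K, S) = 5 + K + S (x(K, S) = -9 + ((K + S) + (-2*(-4) + 6)) = -9 + ((K + S) + (8 + 6)) = -9 + ((K + S) + 14) = -9 + (14 + K + S) = 5 + K + S)
x(-6/22, 0*(1 + A(6, 4))) - 1*(-180) = (5 - 6/22 + 0*(1 + (-1/4 + (¼)*4))) - 1*(-180) = (5 - 6*1/22 + 0*(1 + (-1*¼ + 1))) + 180 = (5 - 3/11 + 0*(1 + (-¼ + 1))) + 180 = (5 - 3/11 + 0*(1 + ¾)) + 180 = (5 - 3/11 + 0*(7/4)) + 180 = (5 - 3/11 + 0) + 180 = 52/11 + 180 = 2032/11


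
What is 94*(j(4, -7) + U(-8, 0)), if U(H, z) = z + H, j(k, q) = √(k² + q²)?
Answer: -752 + 94*√65 ≈ 5.8522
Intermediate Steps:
U(H, z) = H + z
94*(j(4, -7) + U(-8, 0)) = 94*(√(4² + (-7)²) + (-8 + 0)) = 94*(√(16 + 49) - 8) = 94*(√65 - 8) = 94*(-8 + √65) = -752 + 94*√65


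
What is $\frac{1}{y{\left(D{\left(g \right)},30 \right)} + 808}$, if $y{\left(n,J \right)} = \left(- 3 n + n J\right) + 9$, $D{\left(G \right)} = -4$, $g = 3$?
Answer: $\frac{1}{709} \approx 0.0014104$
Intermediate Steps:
$y{\left(n,J \right)} = 9 - 3 n + J n$ ($y{\left(n,J \right)} = \left(- 3 n + J n\right) + 9 = 9 - 3 n + J n$)
$\frac{1}{y{\left(D{\left(g \right)},30 \right)} + 808} = \frac{1}{\left(9 - -12 + 30 \left(-4\right)\right) + 808} = \frac{1}{\left(9 + 12 - 120\right) + 808} = \frac{1}{-99 + 808} = \frac{1}{709}$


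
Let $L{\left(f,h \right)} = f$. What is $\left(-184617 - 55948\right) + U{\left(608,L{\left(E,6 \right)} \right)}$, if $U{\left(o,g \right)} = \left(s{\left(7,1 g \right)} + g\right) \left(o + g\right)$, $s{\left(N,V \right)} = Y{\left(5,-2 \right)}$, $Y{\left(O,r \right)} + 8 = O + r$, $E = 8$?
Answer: $-238717$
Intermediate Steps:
$Y{\left(O,r \right)} = -8 + O + r$ ($Y{\left(O,r \right)} = -8 + \left(O + r\right) = -8 + O + r$)
$s{\left(N,V \right)} = -5$ ($s{\left(N,V \right)} = -8 + 5 - 2 = -5$)
$U{\left(o,g \right)} = \left(-5 + g\right) \left(g + o\right)$ ($U{\left(o,g \right)} = \left(-5 + g\right) \left(o + g\right) = \left(-5 + g\right) \left(g + o\right)$)
$\left(-184617 - 55948\right) + U{\left(608,L{\left(E,6 \right)} \right)} = \left(-184617 - 55948\right) + \left(8^{2} - 40 - 3040 + 8 \cdot 608\right) = \left(-184617 - 55948\right) + \left(64 - 40 - 3040 + 4864\right) = -240565 + 1848 = -238717$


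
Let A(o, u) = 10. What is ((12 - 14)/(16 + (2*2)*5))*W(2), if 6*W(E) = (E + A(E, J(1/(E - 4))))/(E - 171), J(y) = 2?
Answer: 1/1521 ≈ 0.00065746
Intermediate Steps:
W(E) = (10 + E)/(6*(-171 + E)) (W(E) = ((E + 10)/(E - 171))/6 = ((10 + E)/(-171 + E))/6 = (10 + E)/(6*(-171 + E)))
((12 - 14)/(16 + (2*2)*5))*W(2) = ((12 - 14)/(16 + (2*2)*5))*((10 + 2)/(6*(-171 + 2))) = (-2/(16 + 4*5))*((1/6)*12/(-169)) = (-2/(16 + 20))*((1/6)*(-1/169)*12) = -2/36*(-2/169) = -2*1/36*(-2/169) = -1/18*(-2/169) = 1/1521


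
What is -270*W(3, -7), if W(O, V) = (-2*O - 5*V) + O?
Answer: -8640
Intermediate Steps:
W(O, V) = -O - 5*V (W(O, V) = (-5*V - 2*O) + O = -O - 5*V)
-270*W(3, -7) = -270*(-1*3 - 5*(-7)) = -270*(-3 + 35) = -270*32 = -8640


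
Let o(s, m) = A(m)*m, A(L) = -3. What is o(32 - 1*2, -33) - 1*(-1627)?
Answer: 1726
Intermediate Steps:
o(s, m) = -3*m
o(32 - 1*2, -33) - 1*(-1627) = -3*(-33) - 1*(-1627) = 99 + 1627 = 1726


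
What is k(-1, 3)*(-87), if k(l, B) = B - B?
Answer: 0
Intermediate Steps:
k(l, B) = 0
k(-1, 3)*(-87) = 0*(-87) = 0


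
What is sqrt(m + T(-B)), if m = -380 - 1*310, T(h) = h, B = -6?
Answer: 6*I*sqrt(19) ≈ 26.153*I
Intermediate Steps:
m = -690 (m = -380 - 310 = -690)
sqrt(m + T(-B)) = sqrt(-690 - 1*(-6)) = sqrt(-690 + 6) = sqrt(-684) = 6*I*sqrt(19)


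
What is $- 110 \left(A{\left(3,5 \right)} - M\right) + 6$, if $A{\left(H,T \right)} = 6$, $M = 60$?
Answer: $5946$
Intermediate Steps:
$- 110 \left(A{\left(3,5 \right)} - M\right) + 6 = - 110 \left(6 - 60\right) + 6 = \left(-110\right) \left(-54\right) + 6 = 5940 + 6 = 5946$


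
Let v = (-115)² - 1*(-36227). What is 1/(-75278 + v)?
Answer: -1/25826 ≈ -3.8721e-5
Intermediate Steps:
v = 49452 (v = 13225 + 36227 = 49452)
1/(-75278 + v) = 1/(-75278 + 49452) = 1/(-25826) = -1/25826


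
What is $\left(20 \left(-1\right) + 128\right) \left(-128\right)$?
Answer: $-13824$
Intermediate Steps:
$\left(20 \left(-1\right) + 128\right) \left(-128\right) = \left(-20 + 128\right) \left(-128\right) = 108 \left(-128\right) = -13824$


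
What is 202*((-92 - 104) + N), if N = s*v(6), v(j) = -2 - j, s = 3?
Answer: -44440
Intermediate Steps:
N = -24 (N = 3*(-2 - 1*6) = 3*(-2 - 6) = 3*(-8) = -24)
202*((-92 - 104) + N) = 202*((-92 - 104) - 24) = 202*(-196 - 24) = 202*(-220) = -44440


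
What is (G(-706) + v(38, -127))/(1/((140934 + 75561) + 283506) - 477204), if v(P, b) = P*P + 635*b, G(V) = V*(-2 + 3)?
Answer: 39953579907/238602477203 ≈ 0.16745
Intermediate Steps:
G(V) = V (G(V) = V*1 = V)
v(P, b) = P² + 635*b
(G(-706) + v(38, -127))/(1/((140934 + 75561) + 283506) - 477204) = (-706 + (38² + 635*(-127)))/(1/((140934 + 75561) + 283506) - 477204) = (-706 + (1444 - 80645))/(1/(216495 + 283506) - 477204) = (-706 - 79201)/(1/500001 - 477204) = -79907/(1/500001 - 477204) = -79907/(-238602477203/500001) = -79907*(-500001/238602477203) = 39953579907/238602477203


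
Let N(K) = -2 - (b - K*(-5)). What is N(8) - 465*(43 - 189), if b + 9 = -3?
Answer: 67860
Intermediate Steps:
b = -12 (b = -9 - 3 = -12)
N(K) = 10 - 5*K (N(K) = -2 - (-12 - K*(-5)) = -2 - (-12 - (-5)*K) = -2 - (-12 + 5*K) = -2 + (12 - 5*K) = 10 - 5*K)
N(8) - 465*(43 - 189) = (10 - 5*8) - 465*(43 - 189) = (10 - 40) - 465*(-146) = -30 + 67890 = 67860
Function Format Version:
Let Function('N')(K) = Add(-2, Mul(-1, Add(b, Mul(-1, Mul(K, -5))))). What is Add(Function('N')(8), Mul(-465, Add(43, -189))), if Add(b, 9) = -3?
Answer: 67860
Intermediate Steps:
b = -12 (b = Add(-9, -3) = -12)
Function('N')(K) = Add(10, Mul(-5, K)) (Function('N')(K) = Add(-2, Mul(-1, Add(-12, Mul(-1, Mul(K, -5))))) = Add(-2, Mul(-1, Add(-12, Mul(-1, Mul(-5, K))))) = Add(-2, Mul(-1, Add(-12, Mul(5, K)))) = Add(-2, Add(12, Mul(-5, K))) = Add(10, Mul(-5, K)))
Add(Function('N')(8), Mul(-465, Add(43, -189))) = Add(Add(10, Mul(-5, 8)), Mul(-465, Add(43, -189))) = Add(Add(10, -40), Mul(-465, -146)) = Add(-30, 67890) = 67860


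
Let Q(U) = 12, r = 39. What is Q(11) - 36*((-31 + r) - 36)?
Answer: 1020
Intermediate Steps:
Q(11) - 36*((-31 + r) - 36) = 12 - 36*((-31 + 39) - 36) = 12 - 36*(8 - 36) = 12 - 36*(-28) = 12 + 1008 = 1020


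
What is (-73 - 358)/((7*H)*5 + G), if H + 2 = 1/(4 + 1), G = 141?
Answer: -431/78 ≈ -5.5256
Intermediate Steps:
H = -9/5 (H = -2 + 1/(4 + 1) = -2 + 1/5 = -2 + ⅕ = -9/5 ≈ -1.8000)
(-73 - 358)/((7*H)*5 + G) = (-73 - 358)/((7*(-9/5))*5 + 141) = -431/(-63/5*5 + 141) = -431/(-63 + 141) = -431/78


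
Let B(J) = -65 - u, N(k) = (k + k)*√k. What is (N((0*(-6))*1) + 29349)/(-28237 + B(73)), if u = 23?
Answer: -29349/28325 ≈ -1.0362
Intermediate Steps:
N(k) = 2*k^(3/2) (N(k) = (2*k)*√k = 2*k^(3/2))
B(J) = -88 (B(J) = -65 - 1*23 = -65 - 23 = -88)
(N((0*(-6))*1) + 29349)/(-28237 + B(73)) = (2*((0*(-6))*1)^(3/2) + 29349)/(-28237 - 88) = (2*(0*1)^(3/2) + 29349)/(-28325) = (2*0^(3/2) + 29349)*(-1/28325) = (2*0 + 29349)*(-1/28325) = (0 + 29349)*(-1/28325) = 29349*(-1/28325) = -29349/28325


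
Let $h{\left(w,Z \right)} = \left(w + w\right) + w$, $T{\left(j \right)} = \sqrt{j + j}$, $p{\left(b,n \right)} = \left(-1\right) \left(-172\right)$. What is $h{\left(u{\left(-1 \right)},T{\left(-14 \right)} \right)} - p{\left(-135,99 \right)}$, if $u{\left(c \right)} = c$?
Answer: $-175$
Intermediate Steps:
$p{\left(b,n \right)} = 172$
$T{\left(j \right)} = \sqrt{2} \sqrt{j}$ ($T{\left(j \right)} = \sqrt{2 j} = \sqrt{2} \sqrt{j}$)
$h{\left(w,Z \right)} = 3 w$ ($h{\left(w,Z \right)} = 2 w + w = 3 w$)
$h{\left(u{\left(-1 \right)},T{\left(-14 \right)} \right)} - p{\left(-135,99 \right)} = 3 \left(-1\right) - 172 = -3 - 172 = -175$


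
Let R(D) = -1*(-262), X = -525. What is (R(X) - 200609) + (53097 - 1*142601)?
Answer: -289851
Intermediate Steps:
R(D) = 262
(R(X) - 200609) + (53097 - 1*142601) = (262 - 200609) + (53097 - 1*142601) = -200347 + (53097 - 142601) = -200347 - 89504 = -289851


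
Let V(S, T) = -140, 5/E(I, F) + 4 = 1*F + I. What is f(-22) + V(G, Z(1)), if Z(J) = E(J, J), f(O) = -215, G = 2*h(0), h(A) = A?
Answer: -355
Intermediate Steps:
E(I, F) = 5/(-4 + F + I) (E(I, F) = 5/(-4 + (1*F + I)) = 5/(-4 + (F + I)) = 5/(-4 + F + I))
G = 0 (G = 2*0 = 0)
Z(J) = 5/(-4 + 2*J) (Z(J) = 5/(-4 + J + J) = 5/(-4 + 2*J))
f(-22) + V(G, Z(1)) = -215 - 140 = -355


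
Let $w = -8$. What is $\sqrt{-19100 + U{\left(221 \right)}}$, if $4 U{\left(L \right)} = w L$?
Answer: $i \sqrt{19542} \approx 139.79 i$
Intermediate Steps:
$U{\left(L \right)} = - 2 L$ ($U{\left(L \right)} = \frac{\left(-8\right) L}{4} = - 2 L$)
$\sqrt{-19100 + U{\left(221 \right)}} = \sqrt{-19100 - 442} = \sqrt{-19542} = i \sqrt{19542}$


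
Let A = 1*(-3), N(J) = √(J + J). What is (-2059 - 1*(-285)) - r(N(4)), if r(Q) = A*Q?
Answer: -1774 + 6*√2 ≈ -1765.5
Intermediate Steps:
N(J) = √2*√J (N(J) = √(2*J) = √2*√J)
A = -3
r(Q) = -3*Q
(-2059 - 1*(-285)) - r(N(4)) = (-2059 - 1*(-285)) - (-3)*√2*√4 = (-2059 + 285) - (-3)*√2*2 = -1774 - (-3)*2*√2 = -1774 - (-6)*√2 = -1774 + 6*√2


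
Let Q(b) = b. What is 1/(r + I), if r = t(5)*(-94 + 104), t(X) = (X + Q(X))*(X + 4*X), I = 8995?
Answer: 1/11495 ≈ 8.6994e-5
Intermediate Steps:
t(X) = 10*X**2 (t(X) = (X + X)*(X + 4*X) = (2*X)*(5*X) = 10*X**2)
r = 2500 (r = (10*5**2)*(-94 + 104) = (10*25)*10 = 250*10 = 2500)
1/(r + I) = 1/(2500 + 8995) = 1/11495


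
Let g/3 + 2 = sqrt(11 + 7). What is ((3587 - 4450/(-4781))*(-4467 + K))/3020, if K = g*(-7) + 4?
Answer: -75837378637/14438620 - 154385073*sqrt(2)/2062660 ≈ -5358.3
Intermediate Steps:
g = -6 + 9*sqrt(2) (g = -6 + 3*sqrt(11 + 7) = -6 + 3*sqrt(18) = -6 + 3*(3*sqrt(2)) = -6 + 9*sqrt(2) ≈ 6.7279)
K = 46 - 63*sqrt(2) (K = (-6 + 9*sqrt(2))*(-7) + 4 = (42 - 63*sqrt(2)) + 4 = 46 - 63*sqrt(2) ≈ -43.095)
((3587 - 4450/(-4781))*(-4467 + K))/3020 = ((3587 - 4450/(-4781))*(-4467 + (46 - 63*sqrt(2))))/3020 = ((3587 - 4450*(-1/4781))*(-4421 - 63*sqrt(2)))*(1/3020) = ((3587 + 4450/4781)*(-4421 - 63*sqrt(2)))*(1/3020) = (17153897*(-4421 - 63*sqrt(2))/4781)*(1/3020) = (-75837378637/4781 - 154385073*sqrt(2)/683)*(1/3020) = -75837378637/14438620 - 154385073*sqrt(2)/2062660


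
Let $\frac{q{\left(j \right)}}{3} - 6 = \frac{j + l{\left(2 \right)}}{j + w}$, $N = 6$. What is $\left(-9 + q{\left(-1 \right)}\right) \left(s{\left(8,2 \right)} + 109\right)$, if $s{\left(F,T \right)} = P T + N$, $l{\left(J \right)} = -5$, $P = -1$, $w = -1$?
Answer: $2034$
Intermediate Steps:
$s{\left(F,T \right)} = 6 - T$ ($s{\left(F,T \right)} = - T + 6 = 6 - T$)
$q{\left(j \right)} = 18 + \frac{3 \left(-5 + j\right)}{-1 + j}$ ($q{\left(j \right)} = 18 + 3 \frac{j - 5}{j - 1} = 18 + 3 \frac{-5 + j}{-1 + j} = 18 + \frac{3 \left(-5 + j\right)}{-1 + j}$)
$\left(-9 + q{\left(-1 \right)}\right) \left(s{\left(8,2 \right)} + 109\right) = \left(-9 + \frac{3 \left(-11 + 7 \left(-1\right)\right)}{-1 - 1}\right) \left(\left(6 - 2\right) + 109\right) = \left(-9 + \frac{3 \left(-11 - 7\right)}{-2}\right) \left(\left(6 - 2\right) + 109\right) = \left(-9 + 3 \left(- \frac{1}{2}\right) \left(-18\right)\right) \left(4 + 109\right) = \left(-9 + 27\right) 113 = 18 \cdot 113 = 2034$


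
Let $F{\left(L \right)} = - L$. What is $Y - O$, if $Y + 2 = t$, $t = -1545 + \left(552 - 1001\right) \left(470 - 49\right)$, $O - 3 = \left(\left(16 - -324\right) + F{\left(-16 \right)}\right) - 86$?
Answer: $-190849$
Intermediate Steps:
$O = 273$ ($O = 3 + \left(\left(\left(16 - -324\right) - -16\right) - 86\right) = 3 + \left(\left(\left(16 + 324\right) + 16\right) - 86\right) = 3 + \left(\left(340 + 16\right) - 86\right) = 3 + \left(356 - 86\right) = 3 + 270 = 273$)
$t = -190574$ ($t = -1545 - 189029 = -190574$)
$Y = -190576$ ($Y = -2 - 190574 = -190576$)
$Y - O = -190576 - 273 = -190849$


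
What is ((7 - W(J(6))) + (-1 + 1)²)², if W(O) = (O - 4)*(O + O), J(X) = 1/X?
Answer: 22201/324 ≈ 68.522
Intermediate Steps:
W(O) = 2*O*(-4 + O) (W(O) = (-4 + O)*(2*O) = 2*O*(-4 + O))
((7 - W(J(6))) + (-1 + 1)²)² = ((7 - 2*(-4 + 1/6)/6) + (-1 + 1)²)² = ((7 - 2*(-4 + ⅙)/6) + 0²)² = ((7 - 2*(-23)/(6*6)) + 0)² = ((7 - 1*(-23/18)) + 0)² = ((7 + 23/18) + 0)² = (149/18 + 0)² = (149/18)² = 22201/324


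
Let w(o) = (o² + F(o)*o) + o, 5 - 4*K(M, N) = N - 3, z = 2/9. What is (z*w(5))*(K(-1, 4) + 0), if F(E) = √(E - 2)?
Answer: 20/3 + 10*√3/9 ≈ 8.5912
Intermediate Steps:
z = 2/9 (z = 2*(⅑) = 2/9 ≈ 0.22222)
F(E) = √(-2 + E)
K(M, N) = 2 - N/4 (K(M, N) = 5/4 - (N - 3)/4 = 5/4 - (-3 + N)/4 = 5/4 + (¾ - N/4) = 2 - N/4)
w(o) = o + o² + o*√(-2 + o) (w(o) = (o² + √(-2 + o)*o) + o = (o² + o*√(-2 + o)) + o = o + o² + o*√(-2 + o))
(z*w(5))*(K(-1, 4) + 0) = (2*(5*(1 + 5 + √(-2 + 5)))/9)*((2 - ¼*4) + 0) = (2*(5*(1 + 5 + √3))/9)*((2 - 1) + 0) = (2*(5*(6 + √3))/9)*(1 + 0) = (2*(30 + 5*√3)/9)*1 = (20/3 + 10*√3/9)*1 = 20/3 + 10*√3/9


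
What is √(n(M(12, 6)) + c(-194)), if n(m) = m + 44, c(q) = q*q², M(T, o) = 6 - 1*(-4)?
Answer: I*√7301330 ≈ 2702.1*I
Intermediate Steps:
M(T, o) = 10 (M(T, o) = 6 + 4 = 10)
c(q) = q³
n(m) = 44 + m
√(n(M(12, 6)) + c(-194)) = √((44 + 10) + (-194)³) = √(54 - 7301384) = √(-7301330) = I*√7301330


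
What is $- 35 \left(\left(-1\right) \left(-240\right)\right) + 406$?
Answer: $-7994$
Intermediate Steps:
$- 35 \left(\left(-1\right) \left(-240\right)\right) + 406 = \left(-35\right) 240 + 406 = -8400 + 406 = -7994$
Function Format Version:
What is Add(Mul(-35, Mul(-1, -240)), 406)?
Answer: -7994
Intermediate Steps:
Add(Mul(-35, Mul(-1, -240)), 406) = Add(Mul(-35, 240), 406) = Add(-8400, 406) = -7994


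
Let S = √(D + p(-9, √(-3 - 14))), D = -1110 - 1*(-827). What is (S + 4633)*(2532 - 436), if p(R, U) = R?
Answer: 9710768 + 4192*I*√73 ≈ 9.7108e+6 + 35816.0*I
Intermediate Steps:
D = -283 (D = -1110 + 827 = -283)
S = 2*I*√73 (S = √(-283 - 9) = √(-292) = 2*I*√73 ≈ 17.088*I)
(S + 4633)*(2532 - 436) = (2*I*√73 + 4633)*(2532 - 436) = (4633 + 2*I*√73)*2096 = 9710768 + 4192*I*√73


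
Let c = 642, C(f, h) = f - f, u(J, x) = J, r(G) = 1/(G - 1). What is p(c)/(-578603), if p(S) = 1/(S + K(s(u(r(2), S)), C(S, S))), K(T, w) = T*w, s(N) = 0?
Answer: -1/371463126 ≈ -2.6921e-9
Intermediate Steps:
r(G) = 1/(-1 + G)
C(f, h) = 0
p(S) = 1/S (p(S) = 1/(S + 0*0) = 1/(S + 0) = 1/S)
p(c)/(-578603) = 1/(642*(-578603)) = (1/642)*(-1/578603) = -1/371463126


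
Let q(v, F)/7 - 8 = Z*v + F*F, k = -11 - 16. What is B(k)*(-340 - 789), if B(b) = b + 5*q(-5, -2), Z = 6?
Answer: 741753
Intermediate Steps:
k = -27
q(v, F) = 56 + 7*F² + 42*v (q(v, F) = 56 + 7*(6*v + F*F) = 56 + 7*(6*v + F²) = 56 + 7*(F² + 6*v) = 56 + (7*F² + 42*v) = 56 + 7*F² + 42*v)
B(b) = -630 + b (B(b) = b + 5*(56 + 7*(-2)² + 42*(-5)) = b + 5*(56 + 7*4 - 210) = b + 5*(56 + 28 - 210) = b + 5*(-126) = b - 630 = -630 + b)
B(k)*(-340 - 789) = (-630 - 27)*(-340 - 789) = -657*(-1129) = 741753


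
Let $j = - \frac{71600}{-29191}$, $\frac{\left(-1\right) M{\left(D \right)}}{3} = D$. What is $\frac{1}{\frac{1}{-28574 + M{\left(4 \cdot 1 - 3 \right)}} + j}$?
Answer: $\frac{834191207}{2046084009} \approx 0.4077$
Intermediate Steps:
$M{\left(D \right)} = - 3 D$
$j = \frac{71600}{29191}$ ($j = \left(-71600\right) \left(- \frac{1}{29191}\right) = \frac{71600}{29191} \approx 2.4528$)
$\frac{1}{\frac{1}{-28574 + M{\left(4 \cdot 1 - 3 \right)}} + j} = \frac{1}{\frac{1}{-28574 - 3 \left(4 \cdot 1 - 3\right)} + \frac{71600}{29191}} = \frac{1}{\frac{1}{-28574 - 3 \left(4 - 3\right)} + \frac{71600}{29191}} = \frac{1}{\frac{1}{-28574 - 3} + \frac{71600}{29191}} = \frac{1}{\frac{1}{-28577} + \frac{71600}{29191}} = \frac{1}{- \frac{1}{28577} + \frac{71600}{29191}} = \frac{1}{\frac{2046084009}{834191207}} = \frac{834191207}{2046084009}$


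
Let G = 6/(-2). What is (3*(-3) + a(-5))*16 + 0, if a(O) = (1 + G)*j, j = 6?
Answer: -336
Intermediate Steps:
G = -3 (G = 6*(-½) = -3)
a(O) = -12 (a(O) = (1 - 3)*6 = -2*6 = -12)
(3*(-3) + a(-5))*16 + 0 = (3*(-3) - 12)*16 + 0 = (-9 - 12)*16 + 0 = -21*16 + 0 = -336 + 0 = -336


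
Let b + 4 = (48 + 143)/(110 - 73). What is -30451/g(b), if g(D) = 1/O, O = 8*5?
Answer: -1218040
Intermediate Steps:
b = 43/37 (b = -4 + (48 + 143)/(110 - 73) = -4 + 191/37 = 43/37 ≈ 1.1622)
O = 40
g(D) = 1/40
-30451/g(b) = -30451/1/40 = -30451*40 = -1218040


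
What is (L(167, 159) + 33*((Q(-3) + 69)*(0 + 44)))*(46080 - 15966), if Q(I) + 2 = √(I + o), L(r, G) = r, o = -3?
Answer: 2934639414 + 43725528*I*√6 ≈ 2.9346e+9 + 1.0711e+8*I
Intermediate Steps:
Q(I) = -2 + √(-3 + I) (Q(I) = -2 + √(I - 3) = -2 + √(-3 + I))
(L(167, 159) + 33*((Q(-3) + 69)*(0 + 44)))*(46080 - 15966) = (167 + 33*(((-2 + √(-3 - 3)) + 69)*(0 + 44)))*(46080 - 15966) = (167 + 33*(((-2 + √(-6)) + 69)*44))*30114 = (167 + 33*(((-2 + I*√6) + 69)*44))*30114 = (167 + 33*((67 + I*√6)*44))*30114 = (167 + 33*(2948 + 44*I*√6))*30114 = (167 + (97284 + 1452*I*√6))*30114 = (97451 + 1452*I*√6)*30114 = 2934639414 + 43725528*I*√6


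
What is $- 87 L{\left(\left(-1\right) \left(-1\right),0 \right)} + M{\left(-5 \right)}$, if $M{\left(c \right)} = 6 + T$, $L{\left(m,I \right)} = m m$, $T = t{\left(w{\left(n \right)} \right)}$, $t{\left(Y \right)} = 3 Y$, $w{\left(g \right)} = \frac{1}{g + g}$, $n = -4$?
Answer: $- \frac{651}{8} \approx -81.375$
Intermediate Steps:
$w{\left(g \right)} = \frac{1}{2 g}$
$T = - \frac{3}{8}$ ($T = 3 \frac{1}{2 \left(-4\right)} = 3 \cdot \frac{1}{2} \left(- \frac{1}{4}\right) = 3 \left(- \frac{1}{8}\right) = - \frac{3}{8} \approx -0.375$)
$L{\left(m,I \right)} = m^{2}$
$M{\left(c \right)} = \frac{45}{8}$ ($M{\left(c \right)} = 6 - \frac{3}{8} = \frac{45}{8}$)
$- 87 L{\left(\left(-1\right) \left(-1\right),0 \right)} + M{\left(-5 \right)} = - 87 \left(\left(-1\right) \left(-1\right)\right)^{2} + \frac{45}{8} = - 87 \cdot 1^{2} + \frac{45}{8} = \left(-87\right) 1 + \frac{45}{8} = -87 + \frac{45}{8} = - \frac{651}{8}$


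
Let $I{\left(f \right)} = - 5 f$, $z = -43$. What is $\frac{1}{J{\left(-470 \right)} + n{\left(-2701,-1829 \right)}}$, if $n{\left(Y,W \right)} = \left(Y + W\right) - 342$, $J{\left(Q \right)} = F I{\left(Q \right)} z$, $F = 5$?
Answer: $- \frac{1}{510122} \approx -1.9603 \cdot 10^{-6}$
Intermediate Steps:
$J{\left(Q \right)} = 1075 Q$ ($J{\left(Q \right)} = 5 \left(- 5 Q\right) \left(-43\right) = - 25 Q \left(-43\right) = 1075 Q$)
$n{\left(Y,W \right)} = -342 + W + Y$ ($n{\left(Y,W \right)} = \left(W + Y\right) - 342 = -342 + W + Y$)
$\frac{1}{J{\left(-470 \right)} + n{\left(-2701,-1829 \right)}} = \frac{1}{1075 \left(-470\right) - 4872} = \frac{1}{-505250 - 4872} = \frac{1}{-510122} = - \frac{1}{510122}$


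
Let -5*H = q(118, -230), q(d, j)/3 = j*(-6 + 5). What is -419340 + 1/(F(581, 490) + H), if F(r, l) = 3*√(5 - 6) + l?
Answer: -51961677068/123913 - 3*I/123913 ≈ -4.1934e+5 - 2.4211e-5*I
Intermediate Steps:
q(d, j) = -3*j (q(d, j) = 3*(j*(-6 + 5)) = 3*(j*(-1)) = 3*(-j) = -3*j)
H = -138 (H = -(-3)*(-230)/5 = -⅕*690 = -138)
F(r, l) = l + 3*I (F(r, l) = 3*√(-1) + l = 3*I + l = l + 3*I)
-419340 + 1/(F(581, 490) + H) = -419340 + 1/((490 + 3*I) - 138) = -419340 + 1/(352 + 3*I) = -419340 + (352 - 3*I)/123913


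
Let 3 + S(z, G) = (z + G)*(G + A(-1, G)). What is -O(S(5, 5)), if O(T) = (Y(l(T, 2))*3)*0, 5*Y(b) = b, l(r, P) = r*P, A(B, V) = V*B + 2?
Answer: 0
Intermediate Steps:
A(B, V) = 2 + B*V (A(B, V) = B*V + 2 = 2 + B*V)
l(r, P) = P*r
Y(b) = b/5
S(z, G) = -3 + 2*G + 2*z (S(z, G) = -3 + (z + G)*(G + (2 - G)) = -3 + (G + z)*2 = -3 + (2*G + 2*z) = -3 + 2*G + 2*z)
O(T) = 0 (O(T) = (((2*T)/5)*3)*0 = ((2*T/5)*3)*0 = (6*T/5)*0 = 0)
-O(S(5, 5)) = -1*0 = 0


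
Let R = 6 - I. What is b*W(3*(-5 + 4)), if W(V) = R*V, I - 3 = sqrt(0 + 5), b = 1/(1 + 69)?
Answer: -9/70 + 3*sqrt(5)/70 ≈ -0.032740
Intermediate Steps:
b = 1/70 ≈ 0.014286
I = 3 + sqrt(5) (I = 3 + sqrt(0 + 5) = 3 + sqrt(5) ≈ 5.2361)
R = 3 - sqrt(5) (R = 6 - (3 + sqrt(5)) = 6 + (-3 - sqrt(5)) = 3 - sqrt(5) ≈ 0.76393)
W(V) = V*(3 - sqrt(5)) (W(V) = (3 - sqrt(5))*V = V*(3 - sqrt(5)))
b*W(3*(-5 + 4)) = ((3*(-5 + 4))*(3 - sqrt(5)))/70 = ((3*(-1))*(3 - sqrt(5)))/70 = (-3*(3 - sqrt(5)))/70 = (-9 + 3*sqrt(5))/70 = -9/70 + 3*sqrt(5)/70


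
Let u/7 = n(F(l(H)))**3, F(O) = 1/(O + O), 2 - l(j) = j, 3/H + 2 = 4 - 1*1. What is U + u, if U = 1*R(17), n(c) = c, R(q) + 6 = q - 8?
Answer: 17/8 ≈ 2.1250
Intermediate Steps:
R(q) = -14 + q (R(q) = -6 + (q - 8) = -6 + (-8 + q) = -14 + q)
H = 3 (H = 3/(-2 + (4 - 1*1)) = 3/(-2 + (4 - 1)) = 3/(-2 + 3) = 3/1 = 3*1 = 3)
l(j) = 2 - j
F(O) = 1/(2*O)
u = -7/8 (u = 7*(1/(2*(2 - 1*3)))**3 = 7*(1/(2*(2 - 3)))**3 = 7*((1/2)/(-1))**3 = 7*((1/2)*(-1))**3 = 7*(-1/2)**3 = 7*(-1/8) = -7/8 ≈ -0.87500)
U = 3 (U = 1*(-14 + 17) = 1*3 = 3)
U + u = 3 - 7/8 = 17/8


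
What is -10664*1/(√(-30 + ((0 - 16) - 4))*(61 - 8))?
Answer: 5332*I*√2/265 ≈ 28.455*I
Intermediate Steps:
-10664*1/(√(-30 + ((0 - 16) - 4))*(61 - 8)) = -10664*1/(53*√(-30 + (-16 - 4))) = -10664*1/(53*√(-30 - 20)) = -10664*(-I*√2/530) = -(-5332)*I*√2/265 = 5332*I*√2/265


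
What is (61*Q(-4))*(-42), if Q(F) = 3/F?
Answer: 3843/2 ≈ 1921.5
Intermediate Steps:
(61*Q(-4))*(-42) = (61*(3/(-4)))*(-42) = (61*(3*(-¼)))*(-42) = (61*(-¾))*(-42) = -183/4*(-42) = 3843/2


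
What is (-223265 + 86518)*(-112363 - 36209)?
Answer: 20316775284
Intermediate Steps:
(-223265 + 86518)*(-112363 - 36209) = -136747*(-148572) = 20316775284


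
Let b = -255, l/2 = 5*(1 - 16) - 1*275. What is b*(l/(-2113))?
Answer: -178500/2113 ≈ -84.477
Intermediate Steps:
l = -700 (l = 2*(5*(1 - 16) - 1*275) = 2*(5*(-15) - 275) = 2*(-75 - 275) = 2*(-350) = -700)
b*(l/(-2113)) = -(-178500)/(-2113) = -(-178500)*(-1)/2113 = -255*700/2113 = -178500/2113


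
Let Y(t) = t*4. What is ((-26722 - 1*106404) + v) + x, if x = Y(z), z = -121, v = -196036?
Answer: -329646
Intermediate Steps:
Y(t) = 4*t
x = -484 (x = 4*(-121) = -484)
((-26722 - 1*106404) + v) + x = ((-26722 - 1*106404) - 196036) - 484 = ((-26722 - 106404) - 196036) - 484 = (-133126 - 196036) - 484 = -329162 - 484 = -329646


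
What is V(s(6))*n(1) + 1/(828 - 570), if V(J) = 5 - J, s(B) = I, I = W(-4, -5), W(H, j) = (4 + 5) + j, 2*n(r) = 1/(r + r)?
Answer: 131/516 ≈ 0.25388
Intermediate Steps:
n(r) = 1/(4*r) (n(r) = 1/(2*(r + r)) = 1/(2*((2*r))) = (1/(2*r))/2 = 1/(4*r))
W(H, j) = 9 + j
I = 4 (I = 9 - 5 = 4)
s(B) = 4
V(s(6))*n(1) + 1/(828 - 570) = (5 - 1*4)*((¼)/1) + 1/(828 - 570) = (5 - 4)*((¼)*1) + 1/258 = 1*(¼) + 1/258 = ¼ + 1/258 = 131/516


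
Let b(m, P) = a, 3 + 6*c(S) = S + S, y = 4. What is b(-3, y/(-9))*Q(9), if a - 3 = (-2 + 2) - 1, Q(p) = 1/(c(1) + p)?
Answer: 12/53 ≈ 0.22642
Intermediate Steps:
c(S) = -1/2 + S/3 (c(S) = -1/2 + (S + S)/6 = -1/2 + (2*S)/6 = -1/2 + S/3)
Q(p) = 1/(-1/6 + p) (Q(p) = 1/((-1/2 + (1/3)*1) + p) = 1/((-1/2 + 1/3) + p) = 1/(-1/6 + p))
a = 2 (a = 3 + ((-2 + 2) - 1) = 3 + (0 - 1) = 3 - 1 = 2)
b(m, P) = 2
b(-3, y/(-9))*Q(9) = 2*(6/(-1 + 6*9)) = 2*(6/(-1 + 54)) = 2*(6/53) = 12/53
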